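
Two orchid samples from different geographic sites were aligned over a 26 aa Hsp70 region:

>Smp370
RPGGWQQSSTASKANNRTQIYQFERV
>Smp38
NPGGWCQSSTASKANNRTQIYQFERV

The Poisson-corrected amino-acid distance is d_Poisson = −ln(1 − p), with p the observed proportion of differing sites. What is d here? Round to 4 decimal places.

0.0800

Mismatches occur at site 1 (R/N), site 6 (Q/C).
p = 2/26 = 0.076923.
d = −ln(1 − 0.076923) = −ln(0.923077) = 0.0800.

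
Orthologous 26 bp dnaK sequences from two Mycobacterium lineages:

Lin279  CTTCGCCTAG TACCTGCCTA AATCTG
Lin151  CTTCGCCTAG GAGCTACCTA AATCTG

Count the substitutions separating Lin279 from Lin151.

3

Mismatches occur at site 11 (T↔G), site 13 (C↔G), site 16 (G↔A).
That gives 3 mismatches out of 26 aligned sites, so the Hamming distance is 3.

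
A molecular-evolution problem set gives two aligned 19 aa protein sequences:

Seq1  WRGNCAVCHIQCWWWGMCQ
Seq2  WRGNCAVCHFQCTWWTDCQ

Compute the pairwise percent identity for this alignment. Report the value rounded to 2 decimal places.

78.95%

Differing sites — 10:I/F; 13:W/T; 16:G/T; 17:M/D.
15 of the 19 sites match, so the percent identity is 15/19 × 100 = 78.95%.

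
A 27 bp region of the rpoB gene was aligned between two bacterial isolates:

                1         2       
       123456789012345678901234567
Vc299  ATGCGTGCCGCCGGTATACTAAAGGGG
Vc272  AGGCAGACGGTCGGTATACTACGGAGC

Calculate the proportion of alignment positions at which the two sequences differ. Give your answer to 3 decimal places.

0.370

Mismatches occur at site 2 (T→G), site 5 (G→A), site 6 (T→G), site 7 (G→A), site 9 (C→G), site 11 (C→T), site 22 (A→C), site 23 (A→G), site 25 (G→A), site 27 (G→C).
There are 10 differences over 27 sites, so p = 10/27 = 0.370.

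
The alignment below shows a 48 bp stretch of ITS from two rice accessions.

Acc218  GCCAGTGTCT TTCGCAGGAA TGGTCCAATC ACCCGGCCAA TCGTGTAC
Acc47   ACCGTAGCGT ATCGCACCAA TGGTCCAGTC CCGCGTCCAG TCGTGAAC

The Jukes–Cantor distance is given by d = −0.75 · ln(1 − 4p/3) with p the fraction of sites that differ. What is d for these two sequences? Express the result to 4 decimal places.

0.4042

Mismatches occur at site 1 (G→A), site 4 (A→G), site 5 (G→T), site 6 (T→A), site 8 (T→C), site 9 (C→G), site 11 (T→A), site 17 (G→C), site 18 (G→C), site 28 (A→G), site 31 (A→C), site 33 (C→G), site 36 (G→T), site 40 (A→G), site 46 (T→A).
p = 15/48 = 0.312500.
d = −0.75 · ln(1 − (4/3)·0.312500) = −0.75 · ln(0.583333) = −0.75 · (-0.538997) = 0.4042.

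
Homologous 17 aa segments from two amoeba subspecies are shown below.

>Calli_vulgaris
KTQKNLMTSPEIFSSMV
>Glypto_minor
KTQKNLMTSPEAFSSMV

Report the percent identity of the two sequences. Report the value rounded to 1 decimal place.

94.1%

A single mismatch occurs at site 12 (I↔A).
16 of the 17 sites match, so the percent identity is 16/17 × 100 = 94.1%.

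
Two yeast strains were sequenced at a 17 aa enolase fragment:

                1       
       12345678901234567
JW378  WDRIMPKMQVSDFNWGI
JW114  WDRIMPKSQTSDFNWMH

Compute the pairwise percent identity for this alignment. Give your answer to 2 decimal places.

76.47%

Differing sites — 8:M/S; 10:V/T; 16:G/M; 17:I/H.
13 of the 17 sites match, so the percent identity is 13/17 × 100 = 76.47%.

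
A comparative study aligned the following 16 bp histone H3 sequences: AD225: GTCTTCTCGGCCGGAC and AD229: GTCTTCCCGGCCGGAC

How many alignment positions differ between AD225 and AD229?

A single mismatch occurs at site 7 (T↔C).
That gives 1 mismatch out of 16 aligned sites, so the Hamming distance is 1.

1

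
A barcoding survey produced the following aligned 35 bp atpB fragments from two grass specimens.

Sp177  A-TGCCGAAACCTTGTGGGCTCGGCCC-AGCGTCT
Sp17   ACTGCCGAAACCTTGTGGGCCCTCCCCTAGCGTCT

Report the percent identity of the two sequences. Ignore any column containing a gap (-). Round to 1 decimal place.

Excluding the 2 gap columns leaves 33 comparable sites.
Differing sites — 21:T/C; 23:G/T; 24:G/C.
30 of the 33 comparable sites match, so the percent identity is 30/33 × 100 = 90.9%.

90.9%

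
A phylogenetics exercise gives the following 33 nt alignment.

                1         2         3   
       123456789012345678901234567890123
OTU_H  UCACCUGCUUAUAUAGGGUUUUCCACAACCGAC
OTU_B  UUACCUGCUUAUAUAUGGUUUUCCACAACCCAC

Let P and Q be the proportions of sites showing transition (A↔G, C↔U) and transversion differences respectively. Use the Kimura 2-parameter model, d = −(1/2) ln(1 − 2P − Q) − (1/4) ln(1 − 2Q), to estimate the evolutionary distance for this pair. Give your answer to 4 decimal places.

Differing sites — 2:C/U (Ti); 16:G/U (Tv); 31:G/C (Tv).
Of the 3 differences, 1 transition and 2 transversions over 33 sites: P = 1/33 = 0.030303, Q = 2/33 = 0.060606.
d = −0.5·ln(0.878788) − 0.25·ln(0.878788) = −0.5·(-0.129212) − 0.25·(-0.129212) = 0.0969.

0.0969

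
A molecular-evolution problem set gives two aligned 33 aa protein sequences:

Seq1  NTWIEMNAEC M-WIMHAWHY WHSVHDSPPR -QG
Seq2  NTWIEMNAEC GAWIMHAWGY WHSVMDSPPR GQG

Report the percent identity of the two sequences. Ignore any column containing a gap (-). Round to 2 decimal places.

Excluding the 2 gap columns leaves 31 comparable sites.
Differing sites — 11:M/G; 19:H/G; 25:H/M.
28 of the 31 comparable sites match, so the percent identity is 28/31 × 100 = 90.32%.

90.32%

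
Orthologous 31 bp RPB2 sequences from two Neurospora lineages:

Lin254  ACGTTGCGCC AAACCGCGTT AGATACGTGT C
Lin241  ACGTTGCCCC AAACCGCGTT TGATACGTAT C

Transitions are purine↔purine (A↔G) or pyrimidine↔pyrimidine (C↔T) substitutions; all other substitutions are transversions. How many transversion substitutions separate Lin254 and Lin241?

Mismatches occur at site 8 (G/C, transversion), site 21 (A/T, transversion), site 29 (G/A, transition).
Of the 3 differences, 1 transition and 2 transversions, so the answer is 2.

2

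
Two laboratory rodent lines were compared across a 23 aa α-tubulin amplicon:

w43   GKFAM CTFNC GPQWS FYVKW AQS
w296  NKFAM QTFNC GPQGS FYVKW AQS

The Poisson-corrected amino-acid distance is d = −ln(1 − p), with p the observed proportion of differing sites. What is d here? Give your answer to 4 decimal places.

0.1398

Mismatches occur at site 1 (G→N), site 6 (C→Q), site 14 (W→G).
p = 3/23 = 0.130435.
d = −ln(1 − 0.130435) = −ln(0.869565) = 0.1398.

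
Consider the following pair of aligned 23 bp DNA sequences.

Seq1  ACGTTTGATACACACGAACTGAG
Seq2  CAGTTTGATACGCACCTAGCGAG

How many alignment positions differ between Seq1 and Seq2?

Mismatches occur at site 1 (A/C), site 2 (C/A), site 12 (A/G), site 16 (G/C), site 17 (A/T), site 19 (C/G), site 20 (T/C).
That gives 7 mismatches out of 23 aligned sites, so the Hamming distance is 7.

7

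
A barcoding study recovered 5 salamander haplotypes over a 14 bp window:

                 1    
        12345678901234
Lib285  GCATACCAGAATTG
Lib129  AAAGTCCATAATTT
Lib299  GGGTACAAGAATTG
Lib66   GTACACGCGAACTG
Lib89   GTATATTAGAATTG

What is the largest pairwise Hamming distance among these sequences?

Pairwise Hamming distances:
  Lib285 vs Lib129: 6
  Lib285 vs Lib299: 3
  Lib285 vs Lib66: 5
  Lib285 vs Lib89: 3
  Lib129 vs Lib299: 8
  Lib129 vs Lib66: 9
  Lib129 vs Lib89: 8
  Lib299 vs Lib66: 6
  Lib299 vs Lib89: 4
  Lib66 vs Lib89: 5
The largest is 9, between Lib129 and Lib66.

9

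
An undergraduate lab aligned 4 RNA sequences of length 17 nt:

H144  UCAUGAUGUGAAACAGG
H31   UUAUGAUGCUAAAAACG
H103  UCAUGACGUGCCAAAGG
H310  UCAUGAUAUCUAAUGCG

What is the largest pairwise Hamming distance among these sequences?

8

Pairwise Hamming distances:
  H144 vs H31: 5
  H144 vs H103: 4
  H144 vs H310: 6
  H31 vs H103: 7
  H31 vs H310: 7
  H103 vs H310: 8
The largest is 8, between H103 and H310.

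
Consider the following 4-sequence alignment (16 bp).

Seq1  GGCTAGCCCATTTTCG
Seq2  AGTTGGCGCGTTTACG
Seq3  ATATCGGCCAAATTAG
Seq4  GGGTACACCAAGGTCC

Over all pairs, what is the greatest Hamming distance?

Pairwise Hamming distances:
  Seq1 vs Seq2: 6
  Seq1 vs Seq3: 8
  Seq1 vs Seq4: 7
  Seq2 vs Seq3: 10
  Seq2 vs Seq4: 12
  Seq3 vs Seq4: 10
The largest is 12, between Seq2 and Seq4.

12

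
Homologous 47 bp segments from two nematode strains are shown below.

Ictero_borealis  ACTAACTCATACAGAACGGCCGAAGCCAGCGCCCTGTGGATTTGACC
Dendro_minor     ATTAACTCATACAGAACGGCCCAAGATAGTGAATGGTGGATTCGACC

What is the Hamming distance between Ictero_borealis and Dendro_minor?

10

The sequences differ at positions 2 (C/T), 22 (G/C), 26 (C/A), 27 (C/T), 30 (C/T), 32 (C/A), 33 (C/A), 34 (C/T), 35 (T/G), 43 (T/C).
That gives 10 mismatches out of 47 aligned sites, so the Hamming distance is 10.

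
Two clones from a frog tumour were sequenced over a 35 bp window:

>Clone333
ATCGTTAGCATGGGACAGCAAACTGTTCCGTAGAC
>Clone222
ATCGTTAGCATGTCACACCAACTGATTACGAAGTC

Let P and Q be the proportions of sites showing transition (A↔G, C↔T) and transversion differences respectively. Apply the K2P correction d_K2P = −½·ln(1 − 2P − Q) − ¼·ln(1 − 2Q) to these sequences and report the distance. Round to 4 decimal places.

Mismatches occur at site 13 (G→T, transversion), site 14 (G→C, transversion), site 18 (G→C, transversion), site 22 (A→C, transversion), site 23 (C→T, transition), site 24 (T→G, transversion), site 25 (G→A, transition), site 28 (C→A, transversion), site 31 (T→A, transversion), site 34 (A→T, transversion).
Of the 10 differences, 2 transitions and 8 transversions over 35 sites: P = 2/35 = 0.057143, Q = 8/35 = 0.228571.
d = −0.5·ln(0.657143) − 0.25·ln(0.542858) = −0.5·(-0.419854) − 0.25·(-0.610908) = 0.3627.

0.3627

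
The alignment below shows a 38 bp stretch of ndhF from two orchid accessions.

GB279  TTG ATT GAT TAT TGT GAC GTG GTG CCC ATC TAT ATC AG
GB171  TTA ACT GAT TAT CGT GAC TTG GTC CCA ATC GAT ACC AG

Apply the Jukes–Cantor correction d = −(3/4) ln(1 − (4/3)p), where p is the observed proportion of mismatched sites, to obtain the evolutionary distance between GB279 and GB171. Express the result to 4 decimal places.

Differing sites — 3:G/A; 5:T/C; 13:T/C; 19:G/T; 24:G/C; 27:C/A; 31:T/G; 35:T/C.
p = 8/38 = 0.210526.
d = −0.75 · ln(1 − (4/3)·0.210526) = −0.75 · ln(0.719299) = −0.75 · (-0.329478) = 0.2471.

0.2471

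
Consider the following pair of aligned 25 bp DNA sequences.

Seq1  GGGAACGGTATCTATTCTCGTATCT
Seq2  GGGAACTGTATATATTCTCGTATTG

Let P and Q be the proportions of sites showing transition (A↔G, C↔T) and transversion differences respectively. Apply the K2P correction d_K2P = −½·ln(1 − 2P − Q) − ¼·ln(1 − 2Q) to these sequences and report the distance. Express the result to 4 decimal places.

0.1802

Differing sites — 7:G/T (Tv); 12:C/A (Tv); 24:C/T (Ti); 25:T/G (Tv).
Of the 4 differences, 1 transition and 3 transversions over 25 sites: P = 1/25 = 0.040000, Q = 3/25 = 0.120000.
d = −0.5·ln(0.800000) − 0.25·ln(0.760000) = −0.5·(-0.223144) − 0.25·(-0.274437) = 0.1802.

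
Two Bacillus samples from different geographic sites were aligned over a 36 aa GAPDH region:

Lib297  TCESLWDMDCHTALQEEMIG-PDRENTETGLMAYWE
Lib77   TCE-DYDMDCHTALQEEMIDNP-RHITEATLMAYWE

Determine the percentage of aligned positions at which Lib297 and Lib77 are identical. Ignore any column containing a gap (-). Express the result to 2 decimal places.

78.79%

Excluding the 3 gap columns leaves 33 comparable sites.
Differing sites — 5:L/D; 6:W/Y; 20:G/D; 25:E/H; 26:N/I; 29:T/A; 30:G/T.
26 of the 33 comparable sites match, so the percent identity is 26/33 × 100 = 78.79%.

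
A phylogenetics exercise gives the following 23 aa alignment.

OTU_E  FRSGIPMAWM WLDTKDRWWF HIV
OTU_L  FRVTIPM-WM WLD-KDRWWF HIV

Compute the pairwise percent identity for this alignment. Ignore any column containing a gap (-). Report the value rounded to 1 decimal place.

90.5%

Excluding the 2 gap columns leaves 21 comparable sites.
The sequences differ at positions 3 (S/V), 4 (G/T).
19 of the 21 comparable sites match, so the percent identity is 19/21 × 100 = 90.5%.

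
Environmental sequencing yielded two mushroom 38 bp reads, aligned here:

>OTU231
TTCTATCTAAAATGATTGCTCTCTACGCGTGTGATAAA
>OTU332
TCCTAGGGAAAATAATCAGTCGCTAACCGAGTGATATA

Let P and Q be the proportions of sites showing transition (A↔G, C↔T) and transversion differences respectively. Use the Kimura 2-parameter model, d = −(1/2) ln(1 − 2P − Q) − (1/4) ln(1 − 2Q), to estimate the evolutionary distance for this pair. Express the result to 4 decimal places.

Differing sites — 2:T/C (Ti); 6:T/G (Tv); 7:C/G (Tv); 8:T/G (Tv); 14:G/A (Ti); 17:T/C (Ti); 18:G/A (Ti); 19:C/G (Tv); 22:T/G (Tv); 26:C/A (Tv); 27:G/C (Tv); 30:T/A (Tv); 37:A/T (Tv).
Of the 13 differences, 4 transitions and 9 transversions over 38 sites: P = 4/38 = 0.105263, Q = 9/38 = 0.236842.
d = −0.5·ln(0.552632) − 0.25·ln(0.526316) = −0.5·(-0.593063) − 0.25·(-0.641853) = 0.4570.

0.4570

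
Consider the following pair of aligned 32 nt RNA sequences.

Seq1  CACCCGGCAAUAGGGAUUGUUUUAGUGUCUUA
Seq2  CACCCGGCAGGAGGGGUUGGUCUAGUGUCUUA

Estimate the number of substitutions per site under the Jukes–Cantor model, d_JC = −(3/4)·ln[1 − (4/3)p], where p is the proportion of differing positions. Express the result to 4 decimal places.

0.1752

Mismatches occur at site 10 (A→G), site 11 (U→G), site 16 (A→G), site 20 (U→G), site 22 (U→C).
p = 5/32 = 0.156250.
d = −0.75 · ln(1 − (4/3)·0.156250) = −0.75 · ln(0.791667) = −0.75 · (-0.233614) = 0.1752.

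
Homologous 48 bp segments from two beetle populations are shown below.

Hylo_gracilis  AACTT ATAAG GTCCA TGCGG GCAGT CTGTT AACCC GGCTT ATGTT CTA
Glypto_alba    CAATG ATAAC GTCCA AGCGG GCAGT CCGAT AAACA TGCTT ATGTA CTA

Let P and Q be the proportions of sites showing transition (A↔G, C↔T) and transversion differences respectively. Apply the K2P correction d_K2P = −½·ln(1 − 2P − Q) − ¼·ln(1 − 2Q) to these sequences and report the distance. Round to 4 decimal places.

0.2786

Mismatches occur at site 1 (A↔C, transversion), site 3 (C↔A, transversion), site 5 (T↔G, transversion), site 10 (G↔C, transversion), site 16 (T↔A, transversion), site 27 (T↔C, transition), site 29 (T↔A, transversion), site 33 (C↔A, transversion), site 35 (C↔A, transversion), site 36 (G↔T, transversion), site 45 (T↔A, transversion).
Of the 11 differences, 1 transition and 10 transversions over 48 sites: P = 1/48 = 0.020833, Q = 10/48 = 0.208333.
d = −0.5·ln(0.750001) − 0.25·ln(0.583334) = −0.5·(-0.287681) − 0.25·(-0.538995) = 0.2786.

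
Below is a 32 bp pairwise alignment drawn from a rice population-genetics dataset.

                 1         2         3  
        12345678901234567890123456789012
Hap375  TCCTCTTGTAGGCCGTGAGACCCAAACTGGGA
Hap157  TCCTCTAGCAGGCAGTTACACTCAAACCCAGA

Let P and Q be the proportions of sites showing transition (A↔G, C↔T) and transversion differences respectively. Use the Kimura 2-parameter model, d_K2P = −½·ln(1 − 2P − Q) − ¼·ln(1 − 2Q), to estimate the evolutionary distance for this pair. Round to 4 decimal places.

0.3543

The sequences differ at positions 7 (T/A, transversion), 9 (T/C, transition), 14 (C/A, transversion), 17 (G/T, transversion), 19 (G/C, transversion), 22 (C/T, transition), 28 (T/C, transition), 29 (G/C, transversion), 30 (G/A, transition).
Of the 9 differences, 4 transitions and 5 transversions over 32 sites: P = 4/32 = 0.125000, Q = 5/32 = 0.156250.
d = −0.5·ln(0.593750) − 0.25·ln(0.687500) = −0.5·(-0.521297) − 0.25·(-0.374693) = 0.3543.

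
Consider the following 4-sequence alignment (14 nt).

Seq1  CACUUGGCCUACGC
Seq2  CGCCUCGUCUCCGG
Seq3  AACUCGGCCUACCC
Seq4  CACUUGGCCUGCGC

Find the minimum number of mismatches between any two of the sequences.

1

Pairwise Hamming distances:
  Seq1 vs Seq2: 6
  Seq1 vs Seq3: 3
  Seq1 vs Seq4: 1
  Seq2 vs Seq3: 9
  Seq2 vs Seq4: 6
  Seq3 vs Seq4: 4
The smallest is 1, between Seq1 and Seq4.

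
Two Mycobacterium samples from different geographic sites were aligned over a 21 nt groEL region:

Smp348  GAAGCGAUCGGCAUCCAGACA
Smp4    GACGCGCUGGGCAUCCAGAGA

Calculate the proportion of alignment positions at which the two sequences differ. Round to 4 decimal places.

Differing sites — 3:A/C; 7:A/C; 9:C/G; 20:C/G.
There are 4 differences over 21 sites, so p = 4/21 = 0.1905.

0.1905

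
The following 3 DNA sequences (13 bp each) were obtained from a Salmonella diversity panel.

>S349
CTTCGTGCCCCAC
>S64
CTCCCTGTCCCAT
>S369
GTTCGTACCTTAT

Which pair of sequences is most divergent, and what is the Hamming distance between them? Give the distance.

Pairwise Hamming distances:
  S349 vs S64: 4
  S349 vs S369: 5
  S64 vs S369: 7
The largest is 7, between S64 and S369.

7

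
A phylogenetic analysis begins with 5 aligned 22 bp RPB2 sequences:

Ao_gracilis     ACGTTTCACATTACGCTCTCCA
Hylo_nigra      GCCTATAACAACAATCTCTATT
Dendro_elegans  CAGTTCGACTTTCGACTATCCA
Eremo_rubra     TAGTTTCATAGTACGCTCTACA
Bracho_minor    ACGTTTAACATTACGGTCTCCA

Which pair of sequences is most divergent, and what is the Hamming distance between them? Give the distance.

16

Pairwise Hamming distances:
  Ao_gracilis vs Hylo_nigra: 11
  Ao_gracilis vs Dendro_elegans: 9
  Ao_gracilis vs Eremo_rubra: 5
  Ao_gracilis vs Bracho_minor: 2
  Hylo_nigra vs Dendro_elegans: 16
  Hylo_nigra vs Eremo_rubra: 12
  Hylo_nigra vs Bracho_minor: 11
  Dendro_elegans vs Eremo_rubra: 11
  Dendro_elegans vs Bracho_minor: 10
  Eremo_rubra vs Bracho_minor: 7
The largest is 16, between Hylo_nigra and Dendro_elegans.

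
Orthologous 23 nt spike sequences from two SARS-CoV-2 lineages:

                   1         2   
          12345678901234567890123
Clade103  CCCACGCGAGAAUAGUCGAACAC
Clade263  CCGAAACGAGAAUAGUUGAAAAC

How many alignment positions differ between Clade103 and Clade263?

5

Differing sites — 3:C/G; 5:C/A; 6:G/A; 17:C/U; 21:C/A.
That gives 5 mismatches out of 23 aligned sites, so the Hamming distance is 5.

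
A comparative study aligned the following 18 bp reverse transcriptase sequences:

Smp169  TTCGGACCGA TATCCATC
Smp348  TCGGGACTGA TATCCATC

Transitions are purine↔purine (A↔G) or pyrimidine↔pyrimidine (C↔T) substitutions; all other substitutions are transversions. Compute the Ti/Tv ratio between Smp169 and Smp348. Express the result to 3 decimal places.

2.000

Differing sites — 2:T/C (Ti); 3:C/G (Tv); 8:C/T (Ti).
Of the 3 differences, 2 transitions and 1 transversion, so Ti/Tv = 2/1 = 2.000.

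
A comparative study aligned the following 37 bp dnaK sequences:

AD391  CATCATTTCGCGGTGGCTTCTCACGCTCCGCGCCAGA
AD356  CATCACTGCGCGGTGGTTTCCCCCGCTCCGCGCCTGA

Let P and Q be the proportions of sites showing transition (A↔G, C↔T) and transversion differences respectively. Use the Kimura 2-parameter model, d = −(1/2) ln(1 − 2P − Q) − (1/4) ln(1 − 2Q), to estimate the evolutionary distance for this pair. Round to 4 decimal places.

Mismatches occur at site 6 (T/C, transition), site 8 (T/G, transversion), site 17 (C/T, transition), site 21 (T/C, transition), site 23 (A/C, transversion), site 35 (A/T, transversion).
Of the 6 differences, 3 transitions and 3 transversions over 37 sites: P = 3/37 = 0.081081, Q = 3/37 = 0.081081.
d = −0.5·ln(0.756757) − 0.25·ln(0.837838) = −0.5·(-0.278713) − 0.25·(-0.176931) = 0.1836.

0.1836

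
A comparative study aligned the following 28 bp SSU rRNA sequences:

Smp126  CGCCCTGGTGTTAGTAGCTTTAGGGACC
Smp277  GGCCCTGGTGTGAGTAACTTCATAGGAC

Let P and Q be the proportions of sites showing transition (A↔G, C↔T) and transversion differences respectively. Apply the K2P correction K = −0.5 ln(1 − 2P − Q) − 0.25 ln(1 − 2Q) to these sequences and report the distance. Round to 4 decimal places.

Differing sites — 1:C/G (Tv); 12:T/G (Tv); 17:G/A (Ti); 21:T/C (Ti); 23:G/T (Tv); 24:G/A (Ti); 26:A/G (Ti); 27:C/A (Tv).
Of the 8 differences, 4 transitions and 4 transversions over 28 sites: P = 4/28 = 0.142857, Q = 4/28 = 0.142857.
d = −0.5·ln(0.571429) − 0.25·ln(0.714286) = −0.5·(-0.559615) − 0.25·(-0.336472) = 0.3639.

0.3639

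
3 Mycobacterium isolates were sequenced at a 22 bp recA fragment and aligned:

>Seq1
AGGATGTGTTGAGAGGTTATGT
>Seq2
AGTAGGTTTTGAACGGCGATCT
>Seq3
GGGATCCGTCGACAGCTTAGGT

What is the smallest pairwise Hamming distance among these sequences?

7

Pairwise Hamming distances:
  Seq1 vs Seq2: 8
  Seq1 vs Seq3: 7
  Seq2 vs Seq3: 14
The smallest is 7, between Seq1 and Seq3.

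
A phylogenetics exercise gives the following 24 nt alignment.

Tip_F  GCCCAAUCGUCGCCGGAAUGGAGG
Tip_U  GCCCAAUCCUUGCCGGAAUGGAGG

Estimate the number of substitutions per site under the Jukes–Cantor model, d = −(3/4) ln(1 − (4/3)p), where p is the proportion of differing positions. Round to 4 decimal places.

0.0883

The sequences differ at positions 9 (G/C), 11 (C/U).
p = 2/24 = 0.083333.
d = −0.75 · ln(1 − (4/3)·0.083333) = −0.75 · ln(0.888889) = −0.75 · (-0.117783) = 0.0883.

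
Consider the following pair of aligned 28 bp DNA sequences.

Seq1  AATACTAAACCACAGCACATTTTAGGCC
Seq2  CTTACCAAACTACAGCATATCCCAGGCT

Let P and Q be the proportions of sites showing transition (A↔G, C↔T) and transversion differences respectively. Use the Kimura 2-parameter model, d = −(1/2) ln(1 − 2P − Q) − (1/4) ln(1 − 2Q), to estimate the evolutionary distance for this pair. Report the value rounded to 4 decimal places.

The sequences differ at positions 1 (A/C, transversion), 2 (A/T, transversion), 6 (T/C, transition), 11 (C/T, transition), 18 (C/T, transition), 21 (T/C, transition), 22 (T/C, transition), 23 (T/C, transition), 28 (C/T, transition).
Of the 9 differences, 7 transitions and 2 transversions over 28 sites: P = 7/28 = 0.250000, Q = 2/28 = 0.071429.
d = −0.5·ln(0.428571) − 0.25·ln(0.857142) = −0.5·(-0.847299) − 0.25·(-0.154152) = 0.4622.

0.4622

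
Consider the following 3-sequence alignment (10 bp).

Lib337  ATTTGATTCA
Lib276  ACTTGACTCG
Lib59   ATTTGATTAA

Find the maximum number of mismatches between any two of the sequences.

4

Pairwise Hamming distances:
  Lib337 vs Lib276: 3
  Lib337 vs Lib59: 1
  Lib276 vs Lib59: 4
The largest is 4, between Lib276 and Lib59.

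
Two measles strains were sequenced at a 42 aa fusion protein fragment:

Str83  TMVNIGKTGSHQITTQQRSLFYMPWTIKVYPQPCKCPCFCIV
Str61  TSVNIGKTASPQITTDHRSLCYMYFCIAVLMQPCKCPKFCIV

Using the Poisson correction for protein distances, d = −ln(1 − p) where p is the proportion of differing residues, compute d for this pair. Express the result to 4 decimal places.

0.3704

Mismatches occur at site 2 (M→S), site 9 (G→A), site 11 (H→P), site 16 (Q→D), site 17 (Q→H), site 21 (F→C), site 24 (P→Y), site 25 (W→F), site 26 (T→C), site 28 (K→A), site 30 (Y→L), site 31 (P→M), site 38 (C→K).
p = 13/42 = 0.309524.
d = −ln(1 − 0.309524) = −ln(0.690476) = 0.3704.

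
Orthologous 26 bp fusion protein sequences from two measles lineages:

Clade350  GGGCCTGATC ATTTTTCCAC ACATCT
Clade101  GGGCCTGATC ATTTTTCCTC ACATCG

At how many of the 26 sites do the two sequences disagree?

2

Differing sites — 19:A/T; 26:T/G.
That gives 2 mismatches out of 26 aligned sites, so the Hamming distance is 2.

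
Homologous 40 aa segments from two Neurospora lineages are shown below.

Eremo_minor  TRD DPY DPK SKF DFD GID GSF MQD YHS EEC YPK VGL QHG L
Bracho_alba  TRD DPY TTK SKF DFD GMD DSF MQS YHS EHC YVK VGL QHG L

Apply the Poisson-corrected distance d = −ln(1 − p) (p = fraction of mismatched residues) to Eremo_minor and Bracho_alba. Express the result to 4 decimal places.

0.1924

Differing sites — 7:D/T; 8:P/T; 17:I/M; 19:G/D; 24:D/S; 29:E/H; 32:P/V.
p = 7/40 = 0.175000.
d = −ln(1 − 0.175000) = −ln(0.825000) = 0.1924.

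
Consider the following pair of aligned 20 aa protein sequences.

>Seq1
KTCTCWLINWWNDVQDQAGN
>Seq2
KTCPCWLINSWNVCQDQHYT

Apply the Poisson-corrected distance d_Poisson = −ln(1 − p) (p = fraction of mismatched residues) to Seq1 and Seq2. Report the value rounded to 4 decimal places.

0.4308

Mismatches occur at site 4 (T→P), site 10 (W→S), site 13 (D→V), site 14 (V→C), site 18 (A→H), site 19 (G→Y), site 20 (N→T).
p = 7/20 = 0.350000.
d = −ln(1 − 0.350000) = −ln(0.650000) = 0.4308.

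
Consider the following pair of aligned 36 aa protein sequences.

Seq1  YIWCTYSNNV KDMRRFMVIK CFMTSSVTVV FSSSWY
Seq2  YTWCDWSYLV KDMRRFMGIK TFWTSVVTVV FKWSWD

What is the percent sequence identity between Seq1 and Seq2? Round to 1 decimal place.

The sequences differ at positions 2 (I/T), 5 (T/D), 6 (Y/W), 8 (N/Y), 9 (N/L), 18 (V/G), 21 (C/T), 23 (M/W), 26 (S/V), 32 (S/K), 33 (S/W), 36 (Y/D).
24 of the 36 sites match, so the percent identity is 24/36 × 100 = 66.7%.

66.7%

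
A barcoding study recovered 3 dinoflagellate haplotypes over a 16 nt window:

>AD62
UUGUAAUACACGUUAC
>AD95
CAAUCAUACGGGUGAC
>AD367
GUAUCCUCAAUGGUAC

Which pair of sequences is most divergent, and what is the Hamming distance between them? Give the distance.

9

Pairwise Hamming distances:
  AD62 vs AD95: 7
  AD62 vs AD367: 8
  AD95 vs AD367: 9
The largest is 9, between AD95 and AD367.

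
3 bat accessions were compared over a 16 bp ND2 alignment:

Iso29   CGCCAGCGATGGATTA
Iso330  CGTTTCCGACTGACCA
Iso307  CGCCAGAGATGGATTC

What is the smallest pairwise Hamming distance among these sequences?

2

Pairwise Hamming distances:
  Iso29 vs Iso330: 8
  Iso29 vs Iso307: 2
  Iso330 vs Iso307: 10
The smallest is 2, between Iso29 and Iso307.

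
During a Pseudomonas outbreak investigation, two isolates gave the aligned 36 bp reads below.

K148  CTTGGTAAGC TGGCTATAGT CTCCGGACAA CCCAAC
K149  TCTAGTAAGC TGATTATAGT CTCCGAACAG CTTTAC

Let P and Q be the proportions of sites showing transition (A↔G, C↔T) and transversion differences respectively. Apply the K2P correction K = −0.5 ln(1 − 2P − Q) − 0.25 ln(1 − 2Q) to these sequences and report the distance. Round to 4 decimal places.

Mismatches occur at site 1 (C↔T, transition), site 2 (T↔C, transition), site 4 (G↔A, transition), site 13 (G↔A, transition), site 14 (C↔T, transition), site 26 (G↔A, transition), site 30 (A↔G, transition), site 32 (C↔T, transition), site 33 (C↔T, transition), site 34 (A↔T, transversion).
Of the 10 differences, 9 transitions and 1 transversion over 36 sites: P = 9/36 = 0.250000, Q = 1/36 = 0.027778.
d = −0.5·ln(0.472222) − 0.25·ln(0.944444) = −0.5·(-0.750306) − 0.25·(-0.057159) = 0.3894.

0.3894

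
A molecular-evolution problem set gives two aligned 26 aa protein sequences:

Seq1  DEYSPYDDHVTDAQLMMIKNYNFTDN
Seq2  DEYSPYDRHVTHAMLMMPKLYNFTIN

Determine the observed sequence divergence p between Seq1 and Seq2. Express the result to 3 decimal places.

The sequences differ at positions 8 (D/R), 12 (D/H), 14 (Q/M), 18 (I/P), 20 (N/L), 25 (D/I).
There are 6 differences over 26 sites, so p = 6/26 = 0.231.

0.231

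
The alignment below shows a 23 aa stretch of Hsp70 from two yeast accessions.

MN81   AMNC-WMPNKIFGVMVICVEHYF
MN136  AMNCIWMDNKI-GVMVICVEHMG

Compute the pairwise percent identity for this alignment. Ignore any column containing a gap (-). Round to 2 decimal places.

Excluding the 2 gap columns leaves 21 comparable sites.
Mismatches occur at site 8 (P→D), site 22 (Y→M), site 23 (F→G).
18 of the 21 comparable sites match, so the percent identity is 18/21 × 100 = 85.71%.

85.71%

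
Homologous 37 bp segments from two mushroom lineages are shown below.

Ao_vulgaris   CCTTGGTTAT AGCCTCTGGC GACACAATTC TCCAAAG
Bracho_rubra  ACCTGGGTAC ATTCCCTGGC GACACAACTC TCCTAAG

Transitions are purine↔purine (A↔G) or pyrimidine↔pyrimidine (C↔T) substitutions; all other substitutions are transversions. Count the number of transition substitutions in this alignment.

5

Mismatches occur at site 1 (C→A, transversion), site 3 (T→C, transition), site 7 (T→G, transversion), site 10 (T→C, transition), site 12 (G→T, transversion), site 13 (C→T, transition), site 15 (T→C, transition), site 28 (T→C, transition), site 34 (A→T, transversion).
Of the 9 differences, 5 transitions and 4 transversions, so the answer is 5.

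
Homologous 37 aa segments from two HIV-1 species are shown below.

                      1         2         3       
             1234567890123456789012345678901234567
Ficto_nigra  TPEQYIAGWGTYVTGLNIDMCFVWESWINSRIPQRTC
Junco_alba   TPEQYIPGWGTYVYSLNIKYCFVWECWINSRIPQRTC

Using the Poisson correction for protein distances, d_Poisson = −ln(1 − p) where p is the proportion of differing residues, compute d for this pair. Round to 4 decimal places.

Mismatches occur at site 7 (A/P), site 14 (T/Y), site 15 (G/S), site 19 (D/K), site 20 (M/Y), site 26 (S/C).
p = 6/37 = 0.162162.
d = −ln(1 − 0.162162) = −ln(0.837838) = 0.1769.

0.1769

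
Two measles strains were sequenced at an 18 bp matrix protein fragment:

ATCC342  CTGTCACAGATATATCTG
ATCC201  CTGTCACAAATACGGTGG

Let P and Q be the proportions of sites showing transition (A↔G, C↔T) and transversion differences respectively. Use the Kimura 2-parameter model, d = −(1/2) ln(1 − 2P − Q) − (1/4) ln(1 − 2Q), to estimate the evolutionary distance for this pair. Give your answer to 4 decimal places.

0.4683

Mismatches occur at site 9 (G→A, transition), site 13 (T→C, transition), site 14 (A→G, transition), site 15 (T→G, transversion), site 16 (C→T, transition), site 17 (T→G, transversion).
Of the 6 differences, 4 transitions and 2 transversions over 18 sites: P = 4/18 = 0.222222, Q = 2/18 = 0.111111.
d = −0.5·ln(0.444445) − 0.25·ln(0.777778) = −0.5·(-0.810929) − 0.25·(-0.251314) = 0.4683.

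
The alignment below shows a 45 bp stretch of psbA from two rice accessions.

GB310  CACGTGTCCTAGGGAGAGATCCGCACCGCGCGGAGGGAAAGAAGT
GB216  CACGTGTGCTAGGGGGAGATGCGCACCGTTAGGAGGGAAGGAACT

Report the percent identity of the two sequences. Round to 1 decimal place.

Mismatches occur at site 8 (C/G), site 15 (A/G), site 21 (C/G), site 29 (C/T), site 30 (G/T), site 31 (C/A), site 40 (A/G), site 44 (G/C).
37 of the 45 sites match, so the percent identity is 37/45 × 100 = 82.2%.

82.2%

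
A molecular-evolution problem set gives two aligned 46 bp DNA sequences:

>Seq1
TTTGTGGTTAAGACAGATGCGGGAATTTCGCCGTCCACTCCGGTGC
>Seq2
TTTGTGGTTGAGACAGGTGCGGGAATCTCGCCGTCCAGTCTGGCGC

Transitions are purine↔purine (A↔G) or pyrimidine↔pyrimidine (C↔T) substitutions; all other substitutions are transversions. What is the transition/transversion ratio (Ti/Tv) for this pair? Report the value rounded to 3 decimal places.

5.000

Differing sites — 10:A/G (Ti); 17:A/G (Ti); 27:T/C (Ti); 38:C/G (Tv); 41:C/T (Ti); 44:T/C (Ti).
Of the 6 differences, 5 transitions and 1 transversion, so Ti/Tv = 5/1 = 5.000.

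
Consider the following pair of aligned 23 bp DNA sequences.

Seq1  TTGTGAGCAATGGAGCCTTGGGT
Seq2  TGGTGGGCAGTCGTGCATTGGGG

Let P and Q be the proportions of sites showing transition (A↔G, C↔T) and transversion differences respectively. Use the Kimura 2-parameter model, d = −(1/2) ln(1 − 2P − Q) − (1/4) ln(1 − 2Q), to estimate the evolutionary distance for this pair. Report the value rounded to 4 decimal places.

0.3909

Differing sites — 2:T/G (Tv); 6:A/G (Ti); 10:A/G (Ti); 12:G/C (Tv); 14:A/T (Tv); 17:C/A (Tv); 23:T/G (Tv).
Of the 7 differences, 2 transitions and 5 transversions over 23 sites: P = 2/23 = 0.086957, Q = 5/23 = 0.217391.
d = −0.5·ln(0.608695) − 0.25·ln(0.565218) = −0.5·(-0.496438) − 0.25·(-0.570544) = 0.3909.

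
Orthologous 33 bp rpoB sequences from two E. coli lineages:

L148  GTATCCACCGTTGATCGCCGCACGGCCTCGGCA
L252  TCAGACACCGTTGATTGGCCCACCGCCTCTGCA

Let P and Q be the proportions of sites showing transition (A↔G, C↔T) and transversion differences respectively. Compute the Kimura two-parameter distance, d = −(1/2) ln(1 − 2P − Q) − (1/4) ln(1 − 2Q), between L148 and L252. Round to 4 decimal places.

Differing sites — 1:G/T (Tv); 2:T/C (Ti); 4:T/G (Tv); 5:C/A (Tv); 16:C/T (Ti); 18:C/G (Tv); 20:G/C (Tv); 24:G/C (Tv); 30:G/T (Tv).
Of the 9 differences, 2 transitions and 7 transversions over 33 sites: P = 2/33 = 0.060606, Q = 7/33 = 0.212121.
d = −0.5·ln(0.666667) − 0.25·ln(0.575758) = −0.5·(-0.405465) − 0.25·(-0.552068) = 0.3407.

0.3407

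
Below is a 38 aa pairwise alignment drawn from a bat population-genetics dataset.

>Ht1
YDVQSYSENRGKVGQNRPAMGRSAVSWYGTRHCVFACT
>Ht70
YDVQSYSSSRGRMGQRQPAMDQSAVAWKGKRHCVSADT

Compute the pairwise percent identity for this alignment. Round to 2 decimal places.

Mismatches occur at site 8 (E↔S), site 9 (N↔S), site 12 (K↔R), site 13 (V↔M), site 16 (N↔R), site 17 (R↔Q), site 21 (G↔D), site 22 (R↔Q), site 26 (S↔A), site 28 (Y↔K), site 30 (T↔K), site 35 (F↔S), site 37 (C↔D).
25 of the 38 sites match, so the percent identity is 25/38 × 100 = 65.79%.

65.79%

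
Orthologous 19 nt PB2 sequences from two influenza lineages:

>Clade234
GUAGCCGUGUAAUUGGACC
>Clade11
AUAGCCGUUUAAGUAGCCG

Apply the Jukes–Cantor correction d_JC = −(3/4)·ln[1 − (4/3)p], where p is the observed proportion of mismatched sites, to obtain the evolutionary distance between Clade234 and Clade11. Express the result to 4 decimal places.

Differing sites — 1:G/A; 9:G/U; 13:U/G; 15:G/A; 17:A/C; 19:C/G.
p = 6/19 = 0.315789.
d = −0.75 · ln(1 − (4/3)·0.315789) = −0.75 · ln(0.578948) = −0.75 · (-0.546543) = 0.4099.

0.4099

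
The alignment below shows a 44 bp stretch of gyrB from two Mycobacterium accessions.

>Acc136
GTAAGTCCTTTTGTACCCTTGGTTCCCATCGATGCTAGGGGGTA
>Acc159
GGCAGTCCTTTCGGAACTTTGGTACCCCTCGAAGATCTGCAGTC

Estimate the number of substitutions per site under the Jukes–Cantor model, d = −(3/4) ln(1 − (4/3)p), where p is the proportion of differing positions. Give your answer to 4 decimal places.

0.4546

Mismatches occur at site 2 (T/G), site 3 (A/C), site 12 (T/C), site 14 (T/G), site 16 (C/A), site 18 (C/T), site 24 (T/A), site 28 (A/C), site 33 (T/A), site 35 (C/A), site 37 (A/C), site 38 (G/T), site 40 (G/C), site 41 (G/A), site 44 (A/C).
p = 15/44 = 0.340909.
d = −0.75 · ln(1 − (4/3)·0.340909) = −0.75 · ln(0.545455) = −0.75 · (-0.606135) = 0.4546.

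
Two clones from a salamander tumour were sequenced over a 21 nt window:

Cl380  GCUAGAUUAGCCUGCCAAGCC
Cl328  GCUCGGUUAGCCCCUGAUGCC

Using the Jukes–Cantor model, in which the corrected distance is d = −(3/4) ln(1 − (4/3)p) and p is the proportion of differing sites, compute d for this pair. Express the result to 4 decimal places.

0.4408

The sequences differ at positions 4 (A/C), 6 (A/G), 13 (U/C), 14 (G/C), 15 (C/U), 16 (C/G), 18 (A/U).
p = 7/21 = 0.333333.
d = −0.75 · ln(1 − (4/3)·0.333333) = −0.75 · ln(0.555556) = −0.75 · (-0.587786) = 0.4408.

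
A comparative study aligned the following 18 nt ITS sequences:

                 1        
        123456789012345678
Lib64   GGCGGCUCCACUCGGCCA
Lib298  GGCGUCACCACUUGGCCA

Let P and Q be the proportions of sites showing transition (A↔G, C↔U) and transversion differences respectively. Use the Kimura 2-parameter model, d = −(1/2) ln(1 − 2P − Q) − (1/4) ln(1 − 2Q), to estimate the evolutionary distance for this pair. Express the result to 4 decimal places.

The sequences differ at positions 5 (G/U, transversion), 7 (U/A, transversion), 13 (C/U, transition).
Of the 3 differences, 1 transition and 2 transversions over 18 sites: P = 1/18 = 0.055556, Q = 2/18 = 0.111111.
d = −0.5·ln(0.777777) − 0.25·ln(0.777778) = −0.5·(-0.251315) − 0.25·(-0.251314) = 0.1885.

0.1885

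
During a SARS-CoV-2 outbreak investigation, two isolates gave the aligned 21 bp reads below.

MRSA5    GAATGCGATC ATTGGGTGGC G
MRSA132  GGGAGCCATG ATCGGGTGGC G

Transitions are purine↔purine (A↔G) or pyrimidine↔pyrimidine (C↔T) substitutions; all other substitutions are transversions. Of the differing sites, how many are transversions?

3

The sequences differ at positions 2 (A/G, transition), 3 (A/G, transition), 4 (T/A, transversion), 7 (G/C, transversion), 10 (C/G, transversion), 13 (T/C, transition).
Of the 6 differences, 3 transitions and 3 transversions, so the answer is 3.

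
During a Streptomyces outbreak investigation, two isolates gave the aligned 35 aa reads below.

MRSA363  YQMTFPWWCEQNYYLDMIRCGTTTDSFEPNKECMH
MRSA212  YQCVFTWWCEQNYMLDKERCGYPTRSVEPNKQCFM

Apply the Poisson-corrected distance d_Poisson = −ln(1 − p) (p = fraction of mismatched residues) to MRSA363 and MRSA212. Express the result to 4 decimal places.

Mismatches occur at site 3 (M/C), site 4 (T/V), site 6 (P/T), site 14 (Y/M), site 17 (M/K), site 18 (I/E), site 22 (T/Y), site 23 (T/P), site 25 (D/R), site 27 (F/V), site 32 (E/Q), site 34 (M/F), site 35 (H/M).
p = 13/35 = 0.371429.
d = −ln(1 − 0.371429) = −ln(0.628571) = 0.4643.

0.4643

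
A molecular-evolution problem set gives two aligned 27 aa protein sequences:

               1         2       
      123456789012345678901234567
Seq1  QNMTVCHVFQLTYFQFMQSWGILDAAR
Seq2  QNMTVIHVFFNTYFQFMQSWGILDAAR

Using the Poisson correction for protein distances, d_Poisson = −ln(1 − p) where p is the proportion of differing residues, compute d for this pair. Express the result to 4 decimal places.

Mismatches occur at site 6 (C→I), site 10 (Q→F), site 11 (L→N).
p = 3/27 = 0.111111.
d = −ln(1 − 0.111111) = −ln(0.888889) = 0.1178.

0.1178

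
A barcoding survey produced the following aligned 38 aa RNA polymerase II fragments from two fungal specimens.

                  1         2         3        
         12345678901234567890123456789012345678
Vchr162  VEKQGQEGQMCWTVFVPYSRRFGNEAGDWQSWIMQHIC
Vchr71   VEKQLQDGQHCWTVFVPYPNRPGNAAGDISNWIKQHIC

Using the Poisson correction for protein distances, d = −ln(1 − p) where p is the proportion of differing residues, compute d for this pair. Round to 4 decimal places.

The sequences differ at positions 5 (G/L), 7 (E/D), 10 (M/H), 19 (S/P), 20 (R/N), 22 (F/P), 25 (E/A), 29 (W/I), 30 (Q/S), 31 (S/N), 34 (M/K).
p = 11/38 = 0.289474.
d = −ln(1 − 0.289474) = −ln(0.710526) = 0.3417.

0.3417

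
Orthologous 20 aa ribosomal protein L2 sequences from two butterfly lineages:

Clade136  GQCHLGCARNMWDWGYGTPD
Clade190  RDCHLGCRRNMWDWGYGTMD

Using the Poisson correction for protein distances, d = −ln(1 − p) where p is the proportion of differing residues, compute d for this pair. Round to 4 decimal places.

0.2231

Differing sites — 1:G/R; 2:Q/D; 8:A/R; 19:P/M.
p = 4/20 = 0.200000.
d = −ln(1 − 0.200000) = −ln(0.800000) = 0.2231.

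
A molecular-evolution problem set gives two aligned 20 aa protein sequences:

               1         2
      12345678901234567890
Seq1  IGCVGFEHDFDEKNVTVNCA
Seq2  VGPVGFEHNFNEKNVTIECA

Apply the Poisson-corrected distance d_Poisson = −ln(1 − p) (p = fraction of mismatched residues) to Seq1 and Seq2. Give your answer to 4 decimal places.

0.3567

Mismatches occur at site 1 (I↔V), site 3 (C↔P), site 9 (D↔N), site 11 (D↔N), site 17 (V↔I), site 18 (N↔E).
p = 6/20 = 0.300000.
d = −ln(1 − 0.300000) = −ln(0.700000) = 0.3567.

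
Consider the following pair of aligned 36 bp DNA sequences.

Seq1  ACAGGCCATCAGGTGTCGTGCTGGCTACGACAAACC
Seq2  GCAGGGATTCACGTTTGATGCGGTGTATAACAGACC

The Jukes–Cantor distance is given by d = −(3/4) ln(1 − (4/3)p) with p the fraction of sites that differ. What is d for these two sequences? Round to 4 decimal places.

0.5482

Mismatches occur at site 1 (A/G), site 6 (C/G), site 7 (C/A), site 8 (A/T), site 12 (G/C), site 15 (G/T), site 17 (C/G), site 18 (G/A), site 22 (T/G), site 24 (G/T), site 25 (C/G), site 28 (C/T), site 29 (G/A), site 33 (A/G).
p = 14/36 = 0.388889.
d = −0.75 · ln(1 − (4/3)·0.388889) = −0.75 · ln(0.481481) = −0.75 · (-0.730889) = 0.5482.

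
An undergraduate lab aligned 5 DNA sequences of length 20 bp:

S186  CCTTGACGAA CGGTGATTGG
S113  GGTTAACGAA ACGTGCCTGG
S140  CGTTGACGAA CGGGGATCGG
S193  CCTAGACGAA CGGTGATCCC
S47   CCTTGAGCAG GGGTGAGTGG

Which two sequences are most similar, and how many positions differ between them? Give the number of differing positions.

3

Pairwise Hamming distances:
  S186 vs S113: 7
  S186 vs S140: 3
  S186 vs S193: 4
  S186 vs S47: 5
  S113 vs S140: 8
  S113 vs S193: 11
  S113 vs S47: 10
  S140 vs S193: 5
  S140 vs S47: 8
  S193 vs S47: 9
The smallest is 3, between S186 and S140.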